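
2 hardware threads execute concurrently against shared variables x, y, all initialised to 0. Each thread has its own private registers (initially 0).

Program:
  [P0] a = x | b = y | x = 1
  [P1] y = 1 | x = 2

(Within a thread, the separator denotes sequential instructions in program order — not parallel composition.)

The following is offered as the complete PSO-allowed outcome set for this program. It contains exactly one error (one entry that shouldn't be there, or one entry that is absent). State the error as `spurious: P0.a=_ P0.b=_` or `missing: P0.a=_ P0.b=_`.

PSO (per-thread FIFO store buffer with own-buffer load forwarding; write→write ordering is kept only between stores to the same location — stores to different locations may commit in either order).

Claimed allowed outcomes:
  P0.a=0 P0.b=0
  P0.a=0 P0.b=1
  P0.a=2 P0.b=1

outcome vector order: (P0.a,P0.b)
PSO: 4 outcomes — {0/0 0/1 2/0 2/1}
PSO∖claimed = {2/0}

missing: P0.a=2 P0.b=0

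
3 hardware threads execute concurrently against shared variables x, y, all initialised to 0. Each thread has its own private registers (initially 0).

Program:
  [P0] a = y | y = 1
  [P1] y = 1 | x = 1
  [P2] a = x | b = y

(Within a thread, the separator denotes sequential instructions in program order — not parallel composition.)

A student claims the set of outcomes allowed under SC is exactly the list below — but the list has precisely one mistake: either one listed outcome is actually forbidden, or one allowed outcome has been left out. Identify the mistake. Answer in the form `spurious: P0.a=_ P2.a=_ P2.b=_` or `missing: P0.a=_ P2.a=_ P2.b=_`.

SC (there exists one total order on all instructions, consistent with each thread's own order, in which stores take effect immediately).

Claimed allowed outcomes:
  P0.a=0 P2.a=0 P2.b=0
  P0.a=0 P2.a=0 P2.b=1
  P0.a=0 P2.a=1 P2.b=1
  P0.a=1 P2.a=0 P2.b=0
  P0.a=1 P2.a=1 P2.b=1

missing: P0.a=1 P2.a=0 P2.b=1

outcome vector order: (P0.a,P2.a,P2.b)
[SC] allowed = {(0,0,0), (0,0,1), (0,1,1), (1,0,0), (1,0,1), (1,1,1)}
SC∖claimed = {(1,0,1)}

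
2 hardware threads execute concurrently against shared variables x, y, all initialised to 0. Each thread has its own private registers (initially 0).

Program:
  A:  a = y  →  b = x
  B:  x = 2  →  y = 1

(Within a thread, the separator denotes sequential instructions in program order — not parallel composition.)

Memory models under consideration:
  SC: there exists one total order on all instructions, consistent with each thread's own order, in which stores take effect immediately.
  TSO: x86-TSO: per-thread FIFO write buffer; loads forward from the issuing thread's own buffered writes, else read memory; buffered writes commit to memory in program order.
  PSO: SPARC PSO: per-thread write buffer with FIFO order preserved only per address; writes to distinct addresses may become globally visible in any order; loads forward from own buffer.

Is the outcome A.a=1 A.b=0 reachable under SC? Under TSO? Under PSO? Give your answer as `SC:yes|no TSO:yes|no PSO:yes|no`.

outcome vector order: (A.a,A.b)
[SC] allowed = {0/0, 0/2, 1/2}
[TSO] allowed = {0/0, 0/2, 1/2}
[PSO] allowed = {0/0, 0/2, 1/0, 1/2}
target 1/0 ∈ {PSO}

SC:no TSO:no PSO:yes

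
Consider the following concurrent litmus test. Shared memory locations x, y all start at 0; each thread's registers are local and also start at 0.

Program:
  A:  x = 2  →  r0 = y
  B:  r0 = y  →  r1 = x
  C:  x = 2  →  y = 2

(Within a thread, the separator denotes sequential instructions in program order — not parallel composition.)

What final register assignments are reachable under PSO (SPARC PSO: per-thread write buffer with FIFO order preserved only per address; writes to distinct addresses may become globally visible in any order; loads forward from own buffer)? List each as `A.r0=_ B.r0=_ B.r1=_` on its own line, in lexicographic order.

outcome vector order: (A.r0,B.r0,B.r1)
|PSO outcomes| = 8

A.r0=0 B.r0=0 B.r1=0
A.r0=0 B.r0=0 B.r1=2
A.r0=0 B.r0=2 B.r1=0
A.r0=0 B.r0=2 B.r1=2
A.r0=2 B.r0=0 B.r1=0
A.r0=2 B.r0=0 B.r1=2
A.r0=2 B.r0=2 B.r1=0
A.r0=2 B.r0=2 B.r1=2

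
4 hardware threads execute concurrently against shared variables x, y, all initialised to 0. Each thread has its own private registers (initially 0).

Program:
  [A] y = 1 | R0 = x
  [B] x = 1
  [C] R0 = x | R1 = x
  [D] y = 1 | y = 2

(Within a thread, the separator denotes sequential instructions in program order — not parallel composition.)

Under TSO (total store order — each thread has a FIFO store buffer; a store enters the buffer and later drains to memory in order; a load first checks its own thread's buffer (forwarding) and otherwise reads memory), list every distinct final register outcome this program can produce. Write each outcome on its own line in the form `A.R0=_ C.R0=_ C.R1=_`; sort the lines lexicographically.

outcome vector order: (A.R0,C.R0,C.R1)
|TSO outcomes| = 6

A.R0=0 C.R0=0 C.R1=0
A.R0=0 C.R0=0 C.R1=1
A.R0=0 C.R0=1 C.R1=1
A.R0=1 C.R0=0 C.R1=0
A.R0=1 C.R0=0 C.R1=1
A.R0=1 C.R0=1 C.R1=1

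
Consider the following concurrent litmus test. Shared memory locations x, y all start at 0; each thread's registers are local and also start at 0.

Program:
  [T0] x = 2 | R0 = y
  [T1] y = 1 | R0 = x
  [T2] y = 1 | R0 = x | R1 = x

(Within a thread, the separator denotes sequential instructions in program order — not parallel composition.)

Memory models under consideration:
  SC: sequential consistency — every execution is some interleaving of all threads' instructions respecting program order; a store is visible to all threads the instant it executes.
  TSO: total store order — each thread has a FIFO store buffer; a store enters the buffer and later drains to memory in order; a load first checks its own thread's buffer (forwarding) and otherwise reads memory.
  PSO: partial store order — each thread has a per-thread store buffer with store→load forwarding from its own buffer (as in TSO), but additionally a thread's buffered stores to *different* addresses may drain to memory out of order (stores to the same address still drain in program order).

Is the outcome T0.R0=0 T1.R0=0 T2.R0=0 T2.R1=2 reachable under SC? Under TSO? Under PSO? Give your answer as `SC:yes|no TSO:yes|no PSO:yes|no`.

outcome vector order: (T0.R0,T1.R0,T2.R0,T2.R1)
under SC → 0/2/2/2 1/0/0/0 1/0/0/2 1/0/2/2 1/2/0/0 1/2/0/2 1/2/2/2
under TSO → 0/0/0/0 0/0/0/2 0/0/2/2 0/2/0/0 0/2/0/2 0/2/2/2 1/0/0/0 1/0/0/2 1/0/2/2 1/2/0/0 1/2/0/2 1/2/2/2
under PSO → 0/0/0/0 0/0/0/2 0/0/2/2 0/2/0/0 0/2/0/2 0/2/2/2 1/0/0/0 1/0/0/2 1/0/2/2 1/2/0/0 1/2/0/2 1/2/2/2
target 0/0/0/2 ∈ {TSO,PSO}

SC:no TSO:yes PSO:yes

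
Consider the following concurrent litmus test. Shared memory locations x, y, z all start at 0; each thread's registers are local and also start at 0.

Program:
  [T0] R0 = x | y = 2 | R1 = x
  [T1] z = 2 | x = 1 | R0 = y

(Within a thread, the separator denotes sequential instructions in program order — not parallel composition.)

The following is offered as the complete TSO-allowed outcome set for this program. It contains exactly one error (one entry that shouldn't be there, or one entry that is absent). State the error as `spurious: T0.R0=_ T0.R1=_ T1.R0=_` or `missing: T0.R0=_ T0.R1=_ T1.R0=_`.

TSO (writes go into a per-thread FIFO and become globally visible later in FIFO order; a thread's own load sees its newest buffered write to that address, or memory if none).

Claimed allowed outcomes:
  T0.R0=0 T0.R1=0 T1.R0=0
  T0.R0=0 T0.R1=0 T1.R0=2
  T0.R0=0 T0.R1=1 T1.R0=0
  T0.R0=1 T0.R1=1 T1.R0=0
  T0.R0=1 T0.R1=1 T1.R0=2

outcome vector order: (T0.R0,T0.R1,T1.R0)
[TSO] allowed = {<0 0 0>, <0 0 2>, <0 1 0>, <0 1 2>, <1 1 0>, <1 1 2>}
TSO∖claimed = {<0 1 2>}

missing: T0.R0=0 T0.R1=1 T1.R0=2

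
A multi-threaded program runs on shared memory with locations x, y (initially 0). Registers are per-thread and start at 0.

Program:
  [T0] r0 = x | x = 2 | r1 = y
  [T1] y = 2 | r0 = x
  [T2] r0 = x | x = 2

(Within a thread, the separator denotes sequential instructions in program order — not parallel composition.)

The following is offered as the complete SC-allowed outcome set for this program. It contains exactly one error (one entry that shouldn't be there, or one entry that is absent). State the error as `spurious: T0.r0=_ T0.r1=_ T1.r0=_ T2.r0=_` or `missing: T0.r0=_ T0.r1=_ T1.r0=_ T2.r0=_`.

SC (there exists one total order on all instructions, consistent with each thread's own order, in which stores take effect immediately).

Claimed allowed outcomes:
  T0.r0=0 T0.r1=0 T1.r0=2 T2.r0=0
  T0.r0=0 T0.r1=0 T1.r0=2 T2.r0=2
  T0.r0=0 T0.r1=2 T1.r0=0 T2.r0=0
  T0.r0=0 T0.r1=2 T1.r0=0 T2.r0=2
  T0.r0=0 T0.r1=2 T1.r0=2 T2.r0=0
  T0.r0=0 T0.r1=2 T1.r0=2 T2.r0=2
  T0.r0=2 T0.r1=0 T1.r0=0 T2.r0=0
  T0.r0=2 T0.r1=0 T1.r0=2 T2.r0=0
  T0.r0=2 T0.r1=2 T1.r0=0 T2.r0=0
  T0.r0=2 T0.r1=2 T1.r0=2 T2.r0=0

spurious: T0.r0=2 T0.r1=0 T1.r0=0 T2.r0=0

outcome vector order: (T0.r0,T0.r1,T1.r0,T2.r0)
under SC → 0020 0022 0200 0202 0220 0222 2020 2200 2220
claimed∖SC = {2000}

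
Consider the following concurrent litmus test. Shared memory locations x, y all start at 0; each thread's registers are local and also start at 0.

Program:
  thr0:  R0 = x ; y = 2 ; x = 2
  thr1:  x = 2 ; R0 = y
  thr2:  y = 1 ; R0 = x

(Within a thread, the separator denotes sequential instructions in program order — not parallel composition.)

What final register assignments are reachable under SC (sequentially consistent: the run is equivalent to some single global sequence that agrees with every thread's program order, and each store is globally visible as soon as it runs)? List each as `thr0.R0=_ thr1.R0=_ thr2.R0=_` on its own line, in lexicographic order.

thr0.R0=0 thr1.R0=0 thr2.R0=2
thr0.R0=0 thr1.R0=1 thr2.R0=0
thr0.R0=0 thr1.R0=1 thr2.R0=2
thr0.R0=0 thr1.R0=2 thr2.R0=0
thr0.R0=0 thr1.R0=2 thr2.R0=2
thr0.R0=2 thr1.R0=0 thr2.R0=2
thr0.R0=2 thr1.R0=1 thr2.R0=0
thr0.R0=2 thr1.R0=1 thr2.R0=2
thr0.R0=2 thr1.R0=2 thr2.R0=0
thr0.R0=2 thr1.R0=2 thr2.R0=2

outcome vector order: (thr0.R0,thr1.R0,thr2.R0)
|SC outcomes| = 10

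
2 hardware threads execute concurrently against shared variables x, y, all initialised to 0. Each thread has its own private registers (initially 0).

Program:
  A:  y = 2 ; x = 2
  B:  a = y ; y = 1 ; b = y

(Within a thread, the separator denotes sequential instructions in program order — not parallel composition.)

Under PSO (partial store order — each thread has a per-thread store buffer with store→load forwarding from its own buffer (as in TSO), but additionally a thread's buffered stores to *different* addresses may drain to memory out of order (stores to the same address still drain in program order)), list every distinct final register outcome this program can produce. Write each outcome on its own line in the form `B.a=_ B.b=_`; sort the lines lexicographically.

outcome vector order: (B.a,B.b)
|PSO outcomes| = 3

B.a=0 B.b=1
B.a=0 B.b=2
B.a=2 B.b=1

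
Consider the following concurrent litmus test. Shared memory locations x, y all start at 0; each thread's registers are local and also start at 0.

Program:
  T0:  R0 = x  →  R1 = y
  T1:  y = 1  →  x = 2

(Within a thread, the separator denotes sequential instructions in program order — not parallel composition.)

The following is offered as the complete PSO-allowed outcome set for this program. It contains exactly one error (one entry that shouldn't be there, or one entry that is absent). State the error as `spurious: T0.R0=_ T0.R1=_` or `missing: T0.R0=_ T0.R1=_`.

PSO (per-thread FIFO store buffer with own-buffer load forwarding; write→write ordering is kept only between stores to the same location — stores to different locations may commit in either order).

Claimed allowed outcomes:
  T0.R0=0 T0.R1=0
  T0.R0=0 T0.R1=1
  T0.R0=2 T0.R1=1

missing: T0.R0=2 T0.R1=0

outcome vector order: (T0.R0,T0.R1)
[PSO] allowed = {<0 0> <0 1> <2 0> <2 1>}
PSO∖claimed = {<2 0>}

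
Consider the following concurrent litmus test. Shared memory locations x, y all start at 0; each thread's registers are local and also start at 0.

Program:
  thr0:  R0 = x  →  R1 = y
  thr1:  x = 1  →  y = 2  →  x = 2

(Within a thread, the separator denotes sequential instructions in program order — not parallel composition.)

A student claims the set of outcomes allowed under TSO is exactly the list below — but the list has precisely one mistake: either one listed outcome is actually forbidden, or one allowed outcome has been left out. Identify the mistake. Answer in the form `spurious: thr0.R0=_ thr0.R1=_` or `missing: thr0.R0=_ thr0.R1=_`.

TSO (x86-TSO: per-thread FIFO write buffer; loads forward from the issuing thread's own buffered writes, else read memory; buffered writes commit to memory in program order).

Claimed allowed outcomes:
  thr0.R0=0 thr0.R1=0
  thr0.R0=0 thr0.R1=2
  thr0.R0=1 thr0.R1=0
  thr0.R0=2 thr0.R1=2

outcome vector order: (thr0.R0,thr0.R1)
under TSO → 0/0 0/2 1/0 1/2 2/2
TSO∖claimed = {1/2}

missing: thr0.R0=1 thr0.R1=2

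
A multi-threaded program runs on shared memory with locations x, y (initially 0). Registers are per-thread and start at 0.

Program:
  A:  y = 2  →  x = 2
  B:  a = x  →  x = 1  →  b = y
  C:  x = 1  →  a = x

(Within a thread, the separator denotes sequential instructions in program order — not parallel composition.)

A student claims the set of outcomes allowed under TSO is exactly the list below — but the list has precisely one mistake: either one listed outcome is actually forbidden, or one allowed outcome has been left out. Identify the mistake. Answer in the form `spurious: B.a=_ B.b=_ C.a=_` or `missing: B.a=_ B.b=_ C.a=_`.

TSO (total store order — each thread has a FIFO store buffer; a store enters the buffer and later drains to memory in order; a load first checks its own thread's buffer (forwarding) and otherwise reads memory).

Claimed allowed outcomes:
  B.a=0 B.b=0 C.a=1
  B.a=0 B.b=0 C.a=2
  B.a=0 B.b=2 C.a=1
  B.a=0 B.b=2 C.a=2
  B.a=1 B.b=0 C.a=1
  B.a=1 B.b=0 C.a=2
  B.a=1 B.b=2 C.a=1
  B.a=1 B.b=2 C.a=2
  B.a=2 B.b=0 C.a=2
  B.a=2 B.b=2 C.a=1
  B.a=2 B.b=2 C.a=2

spurious: B.a=2 B.b=0 C.a=2

outcome vector order: (B.a,B.b,C.a)
TSO (10): <0 0 1> <0 0 2> <0 2 1> <0 2 2> <1 0 1> <1 0 2> <1 2 1> <1 2 2> <2 2 1> <2 2 2>
claimed∖TSO = {<2 0 2>}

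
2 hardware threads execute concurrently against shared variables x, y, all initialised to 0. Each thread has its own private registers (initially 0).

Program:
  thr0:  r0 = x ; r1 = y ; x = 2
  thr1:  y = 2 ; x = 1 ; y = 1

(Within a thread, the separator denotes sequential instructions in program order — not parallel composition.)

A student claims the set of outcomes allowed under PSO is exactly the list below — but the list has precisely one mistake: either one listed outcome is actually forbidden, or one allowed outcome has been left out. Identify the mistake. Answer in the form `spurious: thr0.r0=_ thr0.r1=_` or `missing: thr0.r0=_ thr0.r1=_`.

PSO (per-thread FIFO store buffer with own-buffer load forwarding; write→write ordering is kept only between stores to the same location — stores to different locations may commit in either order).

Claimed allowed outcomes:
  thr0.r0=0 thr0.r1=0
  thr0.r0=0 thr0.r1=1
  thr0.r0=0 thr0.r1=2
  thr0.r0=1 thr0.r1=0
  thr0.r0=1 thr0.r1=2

outcome vector order: (thr0.r0,thr0.r1)
[PSO] allowed = {0/0; 0/1; 0/2; 1/0; 1/1; 1/2}
PSO∖claimed = {1/1}

missing: thr0.r0=1 thr0.r1=1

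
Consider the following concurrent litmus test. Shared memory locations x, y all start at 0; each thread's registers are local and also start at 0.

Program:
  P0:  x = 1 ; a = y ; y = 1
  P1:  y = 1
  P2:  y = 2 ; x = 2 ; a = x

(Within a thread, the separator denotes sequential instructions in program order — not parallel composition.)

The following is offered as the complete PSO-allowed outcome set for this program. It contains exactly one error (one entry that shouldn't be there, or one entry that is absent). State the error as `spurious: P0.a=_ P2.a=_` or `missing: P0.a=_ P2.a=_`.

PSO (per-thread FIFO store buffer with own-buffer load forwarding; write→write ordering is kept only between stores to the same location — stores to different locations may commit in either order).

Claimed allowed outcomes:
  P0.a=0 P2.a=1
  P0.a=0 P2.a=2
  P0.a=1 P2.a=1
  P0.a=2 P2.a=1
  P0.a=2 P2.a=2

missing: P0.a=1 P2.a=2

outcome vector order: (P0.a,P2.a)
PSO (6): <0 1>, <0 2>, <1 1>, <1 2>, <2 1>, <2 2>
PSO∖claimed = {<1 2>}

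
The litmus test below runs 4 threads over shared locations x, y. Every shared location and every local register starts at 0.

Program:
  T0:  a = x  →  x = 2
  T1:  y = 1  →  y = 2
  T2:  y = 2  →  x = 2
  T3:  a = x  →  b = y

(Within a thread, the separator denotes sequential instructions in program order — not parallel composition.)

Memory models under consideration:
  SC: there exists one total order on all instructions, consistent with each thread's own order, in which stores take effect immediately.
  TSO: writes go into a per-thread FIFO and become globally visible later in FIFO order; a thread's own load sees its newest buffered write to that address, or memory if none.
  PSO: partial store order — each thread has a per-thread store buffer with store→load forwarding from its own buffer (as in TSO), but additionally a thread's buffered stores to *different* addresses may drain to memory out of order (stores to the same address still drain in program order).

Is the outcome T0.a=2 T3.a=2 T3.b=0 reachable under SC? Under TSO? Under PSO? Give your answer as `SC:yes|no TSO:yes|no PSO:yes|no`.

SC:no TSO:no PSO:yes

outcome vector order: (T0.a,T3.a,T3.b)
under SC → <0 0 0> <0 0 1> <0 0 2> <0 2 0> <0 2 1> <0 2 2> <2 0 0> <2 0 1> <2 0 2> <2 2 1> <2 2 2>
under TSO → <0 0 0> <0 0 1> <0 0 2> <0 2 0> <0 2 1> <0 2 2> <2 0 0> <2 0 1> <2 0 2> <2 2 1> <2 2 2>
under PSO → <0 0 0> <0 0 1> <0 0 2> <0 2 0> <0 2 1> <0 2 2> <2 0 0> <2 0 1> <2 0 2> <2 2 0> <2 2 1> <2 2 2>
target <2 2 0> ∈ {PSO}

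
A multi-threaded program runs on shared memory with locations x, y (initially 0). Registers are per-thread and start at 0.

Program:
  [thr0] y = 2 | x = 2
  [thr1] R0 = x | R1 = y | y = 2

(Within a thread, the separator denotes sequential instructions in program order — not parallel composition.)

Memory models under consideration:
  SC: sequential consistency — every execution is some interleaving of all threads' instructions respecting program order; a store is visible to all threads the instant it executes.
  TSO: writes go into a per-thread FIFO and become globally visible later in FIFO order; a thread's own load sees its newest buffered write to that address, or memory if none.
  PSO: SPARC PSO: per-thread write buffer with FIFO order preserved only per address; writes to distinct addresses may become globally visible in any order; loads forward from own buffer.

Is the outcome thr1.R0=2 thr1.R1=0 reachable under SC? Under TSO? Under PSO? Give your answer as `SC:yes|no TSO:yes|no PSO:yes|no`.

outcome vector order: (thr1.R0,thr1.R1)
under SC → (0,0); (0,2); (2,2)
under TSO → (0,0); (0,2); (2,2)
under PSO → (0,0); (0,2); (2,0); (2,2)
target (2,0) ∈ {PSO}

SC:no TSO:no PSO:yes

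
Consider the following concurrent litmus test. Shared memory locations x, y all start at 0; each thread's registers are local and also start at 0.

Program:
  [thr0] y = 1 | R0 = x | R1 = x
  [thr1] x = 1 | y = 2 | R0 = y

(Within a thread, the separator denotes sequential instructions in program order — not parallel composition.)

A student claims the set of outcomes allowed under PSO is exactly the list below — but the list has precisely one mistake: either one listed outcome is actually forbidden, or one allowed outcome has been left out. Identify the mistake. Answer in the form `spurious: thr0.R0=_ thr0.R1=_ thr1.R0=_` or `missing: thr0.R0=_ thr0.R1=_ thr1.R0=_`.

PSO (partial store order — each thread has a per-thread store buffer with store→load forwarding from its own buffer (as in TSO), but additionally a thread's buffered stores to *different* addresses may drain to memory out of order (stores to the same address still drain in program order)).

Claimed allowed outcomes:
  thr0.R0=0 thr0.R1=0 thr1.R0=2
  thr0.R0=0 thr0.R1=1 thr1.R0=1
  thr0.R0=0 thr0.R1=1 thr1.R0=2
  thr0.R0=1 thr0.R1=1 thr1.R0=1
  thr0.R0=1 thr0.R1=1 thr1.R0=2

outcome vector order: (thr0.R0,thr0.R1,thr1.R0)
PSO (6): 001 002 011 012 111 112
PSO∖claimed = {001}

missing: thr0.R0=0 thr0.R1=0 thr1.R0=1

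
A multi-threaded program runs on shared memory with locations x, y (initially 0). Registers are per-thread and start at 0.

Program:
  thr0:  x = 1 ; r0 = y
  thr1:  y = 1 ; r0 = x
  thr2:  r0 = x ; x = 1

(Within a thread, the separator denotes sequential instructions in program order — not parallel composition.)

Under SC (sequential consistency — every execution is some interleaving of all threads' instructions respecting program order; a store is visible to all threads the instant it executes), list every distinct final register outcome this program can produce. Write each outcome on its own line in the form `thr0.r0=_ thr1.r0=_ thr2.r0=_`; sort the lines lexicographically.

thr0.r0=0 thr1.r0=1 thr2.r0=0
thr0.r0=0 thr1.r0=1 thr2.r0=1
thr0.r0=1 thr1.r0=0 thr2.r0=0
thr0.r0=1 thr1.r0=0 thr2.r0=1
thr0.r0=1 thr1.r0=1 thr2.r0=0
thr0.r0=1 thr1.r0=1 thr2.r0=1

outcome vector order: (thr0.r0,thr1.r0,thr2.r0)
|SC outcomes| = 6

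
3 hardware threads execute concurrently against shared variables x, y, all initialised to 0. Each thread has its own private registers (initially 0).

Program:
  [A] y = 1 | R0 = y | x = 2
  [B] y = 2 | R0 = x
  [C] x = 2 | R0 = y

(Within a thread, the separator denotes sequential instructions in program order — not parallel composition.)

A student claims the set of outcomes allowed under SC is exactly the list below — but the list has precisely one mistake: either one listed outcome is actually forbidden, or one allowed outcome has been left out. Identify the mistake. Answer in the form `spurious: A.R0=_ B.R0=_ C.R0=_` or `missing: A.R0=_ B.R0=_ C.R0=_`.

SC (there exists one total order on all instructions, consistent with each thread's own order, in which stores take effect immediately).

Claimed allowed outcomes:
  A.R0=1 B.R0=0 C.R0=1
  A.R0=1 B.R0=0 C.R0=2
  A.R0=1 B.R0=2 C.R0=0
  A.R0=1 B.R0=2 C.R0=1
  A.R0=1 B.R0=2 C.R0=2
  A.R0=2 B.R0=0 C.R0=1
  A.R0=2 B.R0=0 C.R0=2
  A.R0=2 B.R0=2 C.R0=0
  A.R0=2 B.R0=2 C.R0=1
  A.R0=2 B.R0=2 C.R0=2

spurious: A.R0=2 B.R0=0 C.R0=1

outcome vector order: (A.R0,B.R0,C.R0)
under SC → 1/0/1, 1/0/2, 1/2/0, 1/2/1, 1/2/2, 2/0/2, 2/2/0, 2/2/1, 2/2/2
claimed∖SC = {2/0/1}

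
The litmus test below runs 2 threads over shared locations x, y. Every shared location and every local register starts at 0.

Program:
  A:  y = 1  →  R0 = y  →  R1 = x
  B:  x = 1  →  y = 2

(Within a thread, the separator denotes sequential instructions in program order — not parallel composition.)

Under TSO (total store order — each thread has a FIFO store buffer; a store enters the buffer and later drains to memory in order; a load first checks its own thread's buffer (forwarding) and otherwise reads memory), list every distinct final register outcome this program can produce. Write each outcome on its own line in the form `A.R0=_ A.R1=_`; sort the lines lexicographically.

outcome vector order: (A.R0,A.R1)
|TSO outcomes| = 3

A.R0=1 A.R1=0
A.R0=1 A.R1=1
A.R0=2 A.R1=1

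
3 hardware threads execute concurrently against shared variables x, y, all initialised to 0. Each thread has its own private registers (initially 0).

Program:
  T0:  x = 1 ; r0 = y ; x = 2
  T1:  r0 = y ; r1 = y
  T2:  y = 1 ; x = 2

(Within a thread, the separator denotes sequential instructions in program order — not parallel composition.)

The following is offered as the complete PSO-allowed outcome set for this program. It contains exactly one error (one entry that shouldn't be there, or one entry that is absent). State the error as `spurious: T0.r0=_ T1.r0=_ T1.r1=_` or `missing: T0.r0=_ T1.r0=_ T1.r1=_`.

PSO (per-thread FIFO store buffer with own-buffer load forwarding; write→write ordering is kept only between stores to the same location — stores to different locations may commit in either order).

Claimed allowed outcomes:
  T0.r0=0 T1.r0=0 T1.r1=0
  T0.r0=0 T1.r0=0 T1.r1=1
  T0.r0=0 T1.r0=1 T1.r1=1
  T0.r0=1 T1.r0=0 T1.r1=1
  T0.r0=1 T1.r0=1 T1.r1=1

missing: T0.r0=1 T1.r0=0 T1.r1=0

outcome vector order: (T0.r0,T1.r0,T1.r1)
PSO (6): <0 0 0>, <0 0 1>, <0 1 1>, <1 0 0>, <1 0 1>, <1 1 1>
PSO∖claimed = {<1 0 0>}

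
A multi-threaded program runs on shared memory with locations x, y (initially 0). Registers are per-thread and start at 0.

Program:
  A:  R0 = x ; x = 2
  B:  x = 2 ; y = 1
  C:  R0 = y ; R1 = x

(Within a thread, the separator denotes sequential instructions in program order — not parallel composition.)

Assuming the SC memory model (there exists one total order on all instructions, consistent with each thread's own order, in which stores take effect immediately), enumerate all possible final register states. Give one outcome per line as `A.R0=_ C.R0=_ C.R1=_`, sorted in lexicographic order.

A.R0=0 C.R0=0 C.R1=0
A.R0=0 C.R0=0 C.R1=2
A.R0=0 C.R0=1 C.R1=2
A.R0=2 C.R0=0 C.R1=0
A.R0=2 C.R0=0 C.R1=2
A.R0=2 C.R0=1 C.R1=2

outcome vector order: (A.R0,C.R0,C.R1)
|SC outcomes| = 6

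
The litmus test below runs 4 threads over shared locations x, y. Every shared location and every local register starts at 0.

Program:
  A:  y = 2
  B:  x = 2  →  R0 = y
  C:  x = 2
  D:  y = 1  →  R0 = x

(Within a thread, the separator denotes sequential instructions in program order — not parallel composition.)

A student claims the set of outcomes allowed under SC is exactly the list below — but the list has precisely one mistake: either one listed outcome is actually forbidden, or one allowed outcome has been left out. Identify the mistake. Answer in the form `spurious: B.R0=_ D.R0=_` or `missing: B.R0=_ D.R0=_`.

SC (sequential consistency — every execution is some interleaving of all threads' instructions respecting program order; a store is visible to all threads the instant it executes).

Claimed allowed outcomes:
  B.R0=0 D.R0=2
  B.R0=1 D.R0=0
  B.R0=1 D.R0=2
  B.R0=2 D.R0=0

missing: B.R0=2 D.R0=2

outcome vector order: (B.R0,D.R0)
SC (5): <0 2>, <1 0>, <1 2>, <2 0>, <2 2>
SC∖claimed = {<2 2>}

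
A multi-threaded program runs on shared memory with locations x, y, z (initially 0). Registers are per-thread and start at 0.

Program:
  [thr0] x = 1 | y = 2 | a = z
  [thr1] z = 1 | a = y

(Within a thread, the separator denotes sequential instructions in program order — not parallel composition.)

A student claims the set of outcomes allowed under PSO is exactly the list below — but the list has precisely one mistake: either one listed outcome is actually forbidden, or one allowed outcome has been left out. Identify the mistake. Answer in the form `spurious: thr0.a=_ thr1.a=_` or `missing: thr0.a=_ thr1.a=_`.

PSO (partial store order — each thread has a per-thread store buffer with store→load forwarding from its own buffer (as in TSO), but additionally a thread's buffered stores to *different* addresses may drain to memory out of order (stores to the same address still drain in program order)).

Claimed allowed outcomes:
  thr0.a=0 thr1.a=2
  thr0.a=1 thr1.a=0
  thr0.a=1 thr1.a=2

outcome vector order: (thr0.a,thr1.a)
PSO (4): <0 0> <0 2> <1 0> <1 2>
PSO∖claimed = {<0 0>}

missing: thr0.a=0 thr1.a=0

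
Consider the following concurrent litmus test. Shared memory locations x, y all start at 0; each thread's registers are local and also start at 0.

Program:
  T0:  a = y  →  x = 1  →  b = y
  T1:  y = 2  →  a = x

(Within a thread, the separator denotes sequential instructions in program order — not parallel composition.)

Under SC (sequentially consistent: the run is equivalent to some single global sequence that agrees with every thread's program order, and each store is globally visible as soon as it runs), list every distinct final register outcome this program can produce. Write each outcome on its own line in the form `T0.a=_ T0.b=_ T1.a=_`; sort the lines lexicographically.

T0.a=0 T0.b=0 T1.a=1
T0.a=0 T0.b=2 T1.a=0
T0.a=0 T0.b=2 T1.a=1
T0.a=2 T0.b=2 T1.a=0
T0.a=2 T0.b=2 T1.a=1

outcome vector order: (T0.a,T0.b,T1.a)
|SC outcomes| = 5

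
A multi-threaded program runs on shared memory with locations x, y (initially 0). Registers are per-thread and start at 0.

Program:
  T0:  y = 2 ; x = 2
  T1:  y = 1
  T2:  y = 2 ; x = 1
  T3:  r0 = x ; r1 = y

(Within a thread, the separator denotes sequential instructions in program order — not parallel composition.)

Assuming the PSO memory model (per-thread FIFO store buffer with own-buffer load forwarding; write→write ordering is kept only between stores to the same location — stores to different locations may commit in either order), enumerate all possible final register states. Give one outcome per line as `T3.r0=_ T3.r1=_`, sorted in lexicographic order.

outcome vector order: (T3.r0,T3.r1)
|PSO outcomes| = 9

T3.r0=0 T3.r1=0
T3.r0=0 T3.r1=1
T3.r0=0 T3.r1=2
T3.r0=1 T3.r1=0
T3.r0=1 T3.r1=1
T3.r0=1 T3.r1=2
T3.r0=2 T3.r1=0
T3.r0=2 T3.r1=1
T3.r0=2 T3.r1=2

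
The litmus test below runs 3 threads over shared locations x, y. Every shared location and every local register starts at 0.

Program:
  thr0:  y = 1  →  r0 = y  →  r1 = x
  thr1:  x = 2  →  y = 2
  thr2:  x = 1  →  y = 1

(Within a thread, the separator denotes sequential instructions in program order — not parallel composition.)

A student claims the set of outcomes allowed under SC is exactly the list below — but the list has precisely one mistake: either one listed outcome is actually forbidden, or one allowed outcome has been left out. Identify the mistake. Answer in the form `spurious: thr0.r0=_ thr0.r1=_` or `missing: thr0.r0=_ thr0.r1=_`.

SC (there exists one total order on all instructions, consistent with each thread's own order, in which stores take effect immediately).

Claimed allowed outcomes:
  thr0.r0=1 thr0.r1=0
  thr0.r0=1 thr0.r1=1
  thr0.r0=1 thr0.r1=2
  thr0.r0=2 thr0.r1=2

outcome vector order: (thr0.r0,thr0.r1)
SC (5): (1,0), (1,1), (1,2), (2,1), (2,2)
SC∖claimed = {(2,1)}

missing: thr0.r0=2 thr0.r1=1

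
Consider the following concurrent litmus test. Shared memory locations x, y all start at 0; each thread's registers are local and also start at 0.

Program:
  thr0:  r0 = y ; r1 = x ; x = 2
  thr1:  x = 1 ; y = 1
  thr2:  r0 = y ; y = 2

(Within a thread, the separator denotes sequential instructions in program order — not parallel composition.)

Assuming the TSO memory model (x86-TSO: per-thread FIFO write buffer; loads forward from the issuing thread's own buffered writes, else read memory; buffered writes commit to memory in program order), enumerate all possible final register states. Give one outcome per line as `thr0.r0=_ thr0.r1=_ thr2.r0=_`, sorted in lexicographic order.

outcome vector order: (thr0.r0,thr0.r1,thr2.r0)
|TSO outcomes| = 9

thr0.r0=0 thr0.r1=0 thr2.r0=0
thr0.r0=0 thr0.r1=0 thr2.r0=1
thr0.r0=0 thr0.r1=1 thr2.r0=0
thr0.r0=0 thr0.r1=1 thr2.r0=1
thr0.r0=1 thr0.r1=1 thr2.r0=0
thr0.r0=1 thr0.r1=1 thr2.r0=1
thr0.r0=2 thr0.r1=0 thr2.r0=0
thr0.r0=2 thr0.r1=1 thr2.r0=0
thr0.r0=2 thr0.r1=1 thr2.r0=1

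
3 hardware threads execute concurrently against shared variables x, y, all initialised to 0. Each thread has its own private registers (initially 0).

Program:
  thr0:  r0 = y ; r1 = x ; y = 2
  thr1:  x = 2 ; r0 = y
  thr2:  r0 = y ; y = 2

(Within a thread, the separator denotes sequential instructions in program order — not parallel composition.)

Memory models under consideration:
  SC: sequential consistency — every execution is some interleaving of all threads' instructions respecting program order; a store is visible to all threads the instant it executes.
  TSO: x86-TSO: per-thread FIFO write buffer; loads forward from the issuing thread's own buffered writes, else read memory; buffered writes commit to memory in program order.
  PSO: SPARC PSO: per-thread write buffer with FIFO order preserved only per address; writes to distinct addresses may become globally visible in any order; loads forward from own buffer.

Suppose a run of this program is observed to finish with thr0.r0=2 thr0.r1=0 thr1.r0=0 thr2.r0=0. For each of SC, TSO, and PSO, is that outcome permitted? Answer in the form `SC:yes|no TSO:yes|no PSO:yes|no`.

SC:no TSO:yes PSO:yes

outcome vector order: (thr0.r0,thr0.r1,thr1.r0,thr2.r0)
under SC → (0,0,0,0) (0,0,0,2) (0,0,2,0) (0,0,2,2) (0,2,0,0) (0,2,0,2) (0,2,2,0) (0,2,2,2) (2,0,2,0) (2,2,0,0) (2,2,2,0)
under TSO → (0,0,0,0) (0,0,0,2) (0,0,2,0) (0,0,2,2) (0,2,0,0) (0,2,0,2) (0,2,2,0) (0,2,2,2) (2,0,0,0) (2,0,2,0) (2,2,0,0) (2,2,2,0)
under PSO → (0,0,0,0) (0,0,0,2) (0,0,2,0) (0,0,2,2) (0,2,0,0) (0,2,0,2) (0,2,2,0) (0,2,2,2) (2,0,0,0) (2,0,2,0) (2,2,0,0) (2,2,2,0)
target (2,0,0,0) ∈ {TSO,PSO}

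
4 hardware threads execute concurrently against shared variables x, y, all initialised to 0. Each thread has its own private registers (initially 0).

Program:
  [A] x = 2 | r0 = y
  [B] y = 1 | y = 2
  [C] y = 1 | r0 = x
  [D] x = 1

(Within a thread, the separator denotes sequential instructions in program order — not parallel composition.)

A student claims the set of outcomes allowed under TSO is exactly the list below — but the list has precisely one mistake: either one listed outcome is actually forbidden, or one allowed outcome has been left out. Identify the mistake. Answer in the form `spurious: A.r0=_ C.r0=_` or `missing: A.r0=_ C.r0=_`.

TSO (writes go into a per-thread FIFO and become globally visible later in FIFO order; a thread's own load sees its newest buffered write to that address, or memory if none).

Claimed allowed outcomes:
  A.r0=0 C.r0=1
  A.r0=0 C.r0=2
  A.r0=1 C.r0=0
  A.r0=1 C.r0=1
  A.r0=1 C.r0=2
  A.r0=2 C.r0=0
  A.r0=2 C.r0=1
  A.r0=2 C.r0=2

outcome vector order: (A.r0,C.r0)
[TSO] allowed = {0/0; 0/1; 0/2; 1/0; 1/1; 1/2; 2/0; 2/1; 2/2}
TSO∖claimed = {0/0}

missing: A.r0=0 C.r0=0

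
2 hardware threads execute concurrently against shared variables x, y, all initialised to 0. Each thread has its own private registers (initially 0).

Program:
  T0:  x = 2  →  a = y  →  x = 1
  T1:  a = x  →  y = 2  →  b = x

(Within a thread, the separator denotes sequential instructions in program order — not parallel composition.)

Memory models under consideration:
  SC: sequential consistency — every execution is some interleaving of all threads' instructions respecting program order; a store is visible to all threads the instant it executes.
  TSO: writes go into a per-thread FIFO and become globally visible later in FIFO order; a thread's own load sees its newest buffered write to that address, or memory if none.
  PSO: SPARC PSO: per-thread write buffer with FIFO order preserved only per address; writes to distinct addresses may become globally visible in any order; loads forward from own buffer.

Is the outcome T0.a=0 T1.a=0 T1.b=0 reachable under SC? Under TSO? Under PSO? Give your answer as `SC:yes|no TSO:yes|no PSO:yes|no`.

SC:no TSO:yes PSO:yes

outcome vector order: (T0.a,T1.a,T1.b)
[SC] allowed = {0/0/1 0/0/2 0/1/1 0/2/1 0/2/2 2/0/0 2/0/1 2/0/2 2/2/1 2/2/2}
[TSO] allowed = {0/0/0 0/0/1 0/0/2 0/1/1 0/2/1 0/2/2 2/0/0 2/0/1 2/0/2 2/2/1 2/2/2}
[PSO] allowed = {0/0/0 0/0/1 0/0/2 0/1/1 0/2/1 0/2/2 2/0/0 2/0/1 2/0/2 2/2/1 2/2/2}
target 0/0/0 ∈ {TSO,PSO}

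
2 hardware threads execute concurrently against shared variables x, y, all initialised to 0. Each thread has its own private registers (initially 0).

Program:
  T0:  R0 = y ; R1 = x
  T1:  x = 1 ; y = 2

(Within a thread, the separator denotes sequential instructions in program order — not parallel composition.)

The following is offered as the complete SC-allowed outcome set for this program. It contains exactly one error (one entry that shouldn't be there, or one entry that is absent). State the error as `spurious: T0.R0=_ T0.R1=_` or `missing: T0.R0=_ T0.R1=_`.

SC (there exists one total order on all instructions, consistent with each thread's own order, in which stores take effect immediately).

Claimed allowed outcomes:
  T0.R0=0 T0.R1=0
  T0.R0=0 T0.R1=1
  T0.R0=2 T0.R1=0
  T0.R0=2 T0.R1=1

outcome vector order: (T0.R0,T0.R1)
SC: 3 outcomes — {0/0, 0/1, 2/1}
claimed∖SC = {2/0}

spurious: T0.R0=2 T0.R1=0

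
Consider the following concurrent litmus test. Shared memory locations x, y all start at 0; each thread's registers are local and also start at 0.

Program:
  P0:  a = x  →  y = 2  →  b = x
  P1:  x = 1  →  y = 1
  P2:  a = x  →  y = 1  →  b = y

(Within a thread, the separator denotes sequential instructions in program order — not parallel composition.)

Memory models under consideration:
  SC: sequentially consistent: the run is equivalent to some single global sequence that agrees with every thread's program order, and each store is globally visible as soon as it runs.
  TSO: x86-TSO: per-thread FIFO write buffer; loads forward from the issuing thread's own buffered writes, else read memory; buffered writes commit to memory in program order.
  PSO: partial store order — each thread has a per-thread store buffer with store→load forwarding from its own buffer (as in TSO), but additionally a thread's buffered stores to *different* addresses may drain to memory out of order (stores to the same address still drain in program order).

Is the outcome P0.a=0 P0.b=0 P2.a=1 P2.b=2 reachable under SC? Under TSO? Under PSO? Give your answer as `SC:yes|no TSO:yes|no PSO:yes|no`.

outcome vector order: (P0.a,P0.b,P2.a,P2.b)
SC: 11 outcomes — {<0 0 0 1>; <0 0 0 2>; <0 0 1 1>; <0 1 0 1>; <0 1 0 2>; <0 1 1 1>; <0 1 1 2>; <1 1 0 1>; <1 1 0 2>; <1 1 1 1>; <1 1 1 2>}
TSO: 12 outcomes — {<0 0 0 1>; <0 0 0 2>; <0 0 1 1>; <0 0 1 2>; <0 1 0 1>; <0 1 0 2>; <0 1 1 1>; <0 1 1 2>; <1 1 0 1>; <1 1 0 2>; <1 1 1 1>; <1 1 1 2>}
PSO: 12 outcomes — {<0 0 0 1>; <0 0 0 2>; <0 0 1 1>; <0 0 1 2>; <0 1 0 1>; <0 1 0 2>; <0 1 1 1>; <0 1 1 2>; <1 1 0 1>; <1 1 0 2>; <1 1 1 1>; <1 1 1 2>}
target <0 0 1 2> ∈ {TSO,PSO}

SC:no TSO:yes PSO:yes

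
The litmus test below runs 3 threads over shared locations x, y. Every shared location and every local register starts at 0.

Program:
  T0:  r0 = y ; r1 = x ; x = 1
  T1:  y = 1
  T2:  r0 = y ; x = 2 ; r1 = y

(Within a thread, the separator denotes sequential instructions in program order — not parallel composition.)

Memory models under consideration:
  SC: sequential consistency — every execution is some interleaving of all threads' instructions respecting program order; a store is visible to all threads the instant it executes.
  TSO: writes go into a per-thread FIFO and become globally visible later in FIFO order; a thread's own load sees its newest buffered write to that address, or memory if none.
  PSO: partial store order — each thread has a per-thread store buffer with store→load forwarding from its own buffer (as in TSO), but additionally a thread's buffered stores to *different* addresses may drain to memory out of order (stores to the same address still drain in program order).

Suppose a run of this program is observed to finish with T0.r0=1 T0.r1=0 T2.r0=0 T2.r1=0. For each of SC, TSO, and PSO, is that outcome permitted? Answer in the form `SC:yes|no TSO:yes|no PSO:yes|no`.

SC:no TSO:yes PSO:yes

outcome vector order: (T0.r0,T0.r1,T2.r0,T2.r1)
under SC → (0,0,0,0), (0,0,0,1), (0,0,1,1), (0,2,0,0), (0,2,0,1), (0,2,1,1), (1,0,0,1), (1,0,1,1), (1,2,0,0), (1,2,0,1), (1,2,1,1)
under TSO → (0,0,0,0), (0,0,0,1), (0,0,1,1), (0,2,0,0), (0,2,0,1), (0,2,1,1), (1,0,0,0), (1,0,0,1), (1,0,1,1), (1,2,0,0), (1,2,0,1), (1,2,1,1)
under PSO → (0,0,0,0), (0,0,0,1), (0,0,1,1), (0,2,0,0), (0,2,0,1), (0,2,1,1), (1,0,0,0), (1,0,0,1), (1,0,1,1), (1,2,0,0), (1,2,0,1), (1,2,1,1)
target (1,0,0,0) ∈ {TSO,PSO}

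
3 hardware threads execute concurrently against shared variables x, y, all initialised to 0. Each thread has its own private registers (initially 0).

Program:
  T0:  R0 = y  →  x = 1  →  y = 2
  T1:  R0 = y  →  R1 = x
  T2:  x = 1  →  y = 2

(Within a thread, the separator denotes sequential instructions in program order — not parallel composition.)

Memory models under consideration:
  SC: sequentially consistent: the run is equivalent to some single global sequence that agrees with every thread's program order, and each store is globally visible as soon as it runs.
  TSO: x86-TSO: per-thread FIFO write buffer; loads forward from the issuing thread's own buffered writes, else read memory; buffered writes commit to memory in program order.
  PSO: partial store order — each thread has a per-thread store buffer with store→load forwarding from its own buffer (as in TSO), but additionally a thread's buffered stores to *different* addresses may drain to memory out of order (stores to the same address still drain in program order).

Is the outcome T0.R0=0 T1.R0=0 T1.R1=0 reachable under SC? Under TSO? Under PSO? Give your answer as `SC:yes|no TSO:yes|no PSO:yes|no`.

SC:yes TSO:yes PSO:yes

outcome vector order: (T0.R0,T1.R0,T1.R1)
[SC] allowed = {<0 0 0> <0 0 1> <0 2 1> <2 0 0> <2 0 1> <2 2 1>}
[TSO] allowed = {<0 0 0> <0 0 1> <0 2 1> <2 0 0> <2 0 1> <2 2 1>}
[PSO] allowed = {<0 0 0> <0 0 1> <0 2 0> <0 2 1> <2 0 0> <2 0 1> <2 2 0> <2 2 1>}
target <0 0 0> ∈ {SC,TSO,PSO}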